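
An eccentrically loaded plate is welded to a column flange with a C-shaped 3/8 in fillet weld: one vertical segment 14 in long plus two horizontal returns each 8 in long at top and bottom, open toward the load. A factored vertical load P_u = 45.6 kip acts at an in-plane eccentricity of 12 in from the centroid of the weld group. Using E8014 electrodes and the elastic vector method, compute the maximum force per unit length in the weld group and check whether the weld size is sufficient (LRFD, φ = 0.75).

f_max ≈ 5.21 kip/in; adequate

E80XX → F_EXX = 80 ksi.
Total weld length L_w = 30 in. Treat welds as unit-width lines.
Centroid: x̄ = 2×8×4 / 30 = 2.133 in from the vertical weld.
Polar moment about centroid: J = I_x + I_y = [14³/12 + 2×8×7²] + [14×2.133² + 2(8³/12 + 8×1.867²)] = 1217 in³.
Direct shear f_v = P/L_w = 45.6 / 30 = 1.52 kip/in (vertical).
Torsion M = P·e = 45.6 × 12 = 547.2 kip·in.
Critical point at (x, y) = (5.867, 7) from centroid. f_tx = M·y/J = 3.146 kip/in; f_ty = M·x/J = 2.637 kip/in.
Resultant f_max = √[f_tx² + (f_v + f_ty)²] = √[3.146² + (1.52 + 2.637)²] = 5.213 kip/in.
Capacity per unit length: φr_n = 0.75 × 0.6 × 80 × (0.707 × 0.375) = 9.544 kip/in.
5.213 ≤ 9.544 → adequate.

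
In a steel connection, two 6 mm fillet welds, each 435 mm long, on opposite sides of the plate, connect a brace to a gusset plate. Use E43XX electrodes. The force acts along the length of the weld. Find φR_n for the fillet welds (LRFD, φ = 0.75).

E43XX → F_EXX = 430 MPa.
Effective throat t_e = 0.707 × 6 = 4.242 mm.
Total length L = 870 mm; A_we = 4.242 × 870 = 3691 mm².
F_nw = 0.6 F_EXX = 0.6 × 430 = 258 MPa.
φR_n = 0.75 × 258 × 3691 × 10⁻³ = 714.1 kN.

φR_n ≈ 714 kN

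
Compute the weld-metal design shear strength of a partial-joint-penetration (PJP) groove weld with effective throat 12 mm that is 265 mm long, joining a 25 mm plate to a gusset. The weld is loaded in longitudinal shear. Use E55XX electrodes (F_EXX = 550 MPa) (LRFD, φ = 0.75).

Effective throat (given) t_e = 12 mm.
A_we = 12 × 265 = 3180 mm².
F_nw = 0.6 F_EXX = 330 MPa.
φR_n = 0.75 × 330 × 3180 × 10⁻³ = 787.1 kN.

φR_n ≈ 787 kN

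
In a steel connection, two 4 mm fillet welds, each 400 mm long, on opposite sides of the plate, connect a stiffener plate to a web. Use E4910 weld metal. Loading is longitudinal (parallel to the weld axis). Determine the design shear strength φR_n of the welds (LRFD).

E49XX → F_EXX = 490 MPa.
Effective throat t_e = 0.707 × 4 = 2.828 mm.
Total length L = 800 mm; A_we = 2.828 × 800 = 2262 mm².
F_nw = 0.6 F_EXX = 0.6 × 490 = 294 MPa.
φR_n = 0.75 × 294 × 2262 × 10⁻³ = 498.9 kN.

φR_n ≈ 499 kN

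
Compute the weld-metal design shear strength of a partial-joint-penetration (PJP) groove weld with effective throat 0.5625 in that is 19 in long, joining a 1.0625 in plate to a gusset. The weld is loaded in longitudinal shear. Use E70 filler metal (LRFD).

φR_n ≈ 337 kip

E70XX → F_EXX = 70 ksi.
Effective throat (given) t_e = 0.5625 in.
A_we = 0.5625 × 19 = 10.69 in².
F_nw = 0.6 F_EXX = 42 ksi.
φR_n = 0.75 × 42 × 10.69 = 336.7 kip.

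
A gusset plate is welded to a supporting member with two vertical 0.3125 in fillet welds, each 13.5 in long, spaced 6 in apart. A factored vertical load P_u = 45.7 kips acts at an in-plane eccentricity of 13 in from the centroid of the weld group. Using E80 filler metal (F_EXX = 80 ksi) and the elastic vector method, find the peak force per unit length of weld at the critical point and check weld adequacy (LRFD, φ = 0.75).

f_max ≈ 7.57 kip/in; adequate

Total weld length L_w = 27 in. Treat welds as unit-width lines.
Polar moment about centroid: J = 2[d³/12 + d(b/2)²] = 2[13.5³/12 + 13.5×3²] = 653.1 in³.
Direct shear f_v = P/L_w = 45.7 / 27 = 1.693 kip/in (vertical).
Torsion M = P·e = 45.7 × 13 = 594.1 kip·in.
Critical point at (x, y) = (3, 6.75) from centroid. f_tx = M·y/J = 6.141 kip/in; f_ty = M·x/J = 2.729 kip/in.
Resultant f_max = √[f_tx² + (f_v + f_ty)²] = √[6.141² + (1.693 + 2.729)²] = 7.567 kip/in.
Capacity per unit length: φr_n = 0.75 × 0.6 × 80 × (0.707 × 0.3125) = 7.954 kip/in.
7.567 ≤ 7.954 → adequate.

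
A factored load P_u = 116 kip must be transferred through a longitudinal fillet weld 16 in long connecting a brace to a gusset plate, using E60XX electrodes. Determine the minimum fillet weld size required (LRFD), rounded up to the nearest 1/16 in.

w = 7/16 in

E60XX → F_EXX = 60 ksi.
Total weld length L = 16 in.
Required throat t_e = P_u / (φ × 0.6 F_EXX × L) = 116 / (0.75 × 0.6 × 60 × 16) = 0.2685 in.
Required leg w = t_e / 0.707 = 0.3798 in → use 7/16 in.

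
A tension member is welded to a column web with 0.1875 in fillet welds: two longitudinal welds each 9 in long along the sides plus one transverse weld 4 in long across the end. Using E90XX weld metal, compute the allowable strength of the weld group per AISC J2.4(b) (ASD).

R_n/Ω ≈ 78.7 kips

E90XX → F_EXX = 90 ksi.
t_e = 0.707 × 0.1875 = 0.1326 in.
R_nwl = 0.6 × 90 × 0.1326 × 18 = 128.9 kips (longitudinal, 2 welds).
R_nwt = 0.6 × 90 × 0.1326 × 4 = 28.63 kips (transverse, base value).
(i) R_nwl + R_nwt = 157.5 kips; (ii) 0.85 R_nwl + 1.5 R_nwt = 152.5 kips.
R_n = max = 157.5 kips [governs: (i)]; R_n/Ω = 78.74 kips.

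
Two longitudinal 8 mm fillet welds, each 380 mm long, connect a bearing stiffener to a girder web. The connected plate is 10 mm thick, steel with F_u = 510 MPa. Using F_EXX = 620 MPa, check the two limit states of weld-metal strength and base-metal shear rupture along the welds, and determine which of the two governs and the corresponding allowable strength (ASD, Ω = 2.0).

R_n/Ω ≈ 800 kN (weld metal governs)

t_e = 0.707 × 8 = 5.656 mm; L = 760 mm.
Weld metal: R_n/Ω = (1/2.0) × 0.6 × 620 × 5.656 × 760 × 10⁻³ = 799.5 kN.
Base metal (shear rupture): R_n/Ω = (1/2.0) × 0.6 × 510 × 10 × 760 × 10⁻³ = 1163 kN.
Governing: weld metal.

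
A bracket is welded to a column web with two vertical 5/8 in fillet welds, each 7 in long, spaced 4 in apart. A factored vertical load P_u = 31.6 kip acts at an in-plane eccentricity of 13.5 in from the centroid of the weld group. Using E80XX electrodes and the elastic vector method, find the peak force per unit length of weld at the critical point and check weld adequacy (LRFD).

E80XX → F_EXX = 80 ksi.
Total weld length L_w = 14 in. Treat welds as unit-width lines.
Polar moment about centroid: J = 2[d³/12 + d(b/2)²] = 2[7³/12 + 7×2²] = 113.2 in³.
Direct shear f_v = P/L_w = 31.6 / 14 = 2.257 kip/in (vertical).
Torsion M = P·e = 31.6 × 13.5 = 426.6 kip·in.
Critical point at (x, y) = (2, 3.5) from centroid. f_tx = M·y/J = 13.19 kip/in; f_ty = M·x/J = 7.539 kip/in.
Resultant f_max = √[f_tx² + (f_v + f_ty)²] = √[13.19² + (2.257 + 7.539)²] = 16.43 kip/in.
Capacity per unit length: φr_n = 0.75 × 0.6 × 80 × (0.707 × 0.625) = 15.91 kip/in.
16.43 > 15.91 → NOT adequate.

f_max ≈ 16.4 kip/in; NOT adequate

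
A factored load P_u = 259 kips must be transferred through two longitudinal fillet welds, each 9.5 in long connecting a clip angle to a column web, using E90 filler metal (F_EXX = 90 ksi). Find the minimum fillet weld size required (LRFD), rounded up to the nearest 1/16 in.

w = 1/2 in

Total weld length L = 19 in.
Required throat t_e = P_u / (φ × 0.6 F_EXX × L) = 259 / (0.75 × 0.6 × 90 × 19) = 0.3366 in.
Required leg w = t_e / 0.707 = 0.4761 in → use 1/2 in.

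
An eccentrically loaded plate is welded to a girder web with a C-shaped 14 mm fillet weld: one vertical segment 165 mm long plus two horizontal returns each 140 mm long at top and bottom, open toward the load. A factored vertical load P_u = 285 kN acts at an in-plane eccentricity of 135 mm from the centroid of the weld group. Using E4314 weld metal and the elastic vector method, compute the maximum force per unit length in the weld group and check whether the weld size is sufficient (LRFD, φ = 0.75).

E43XX → F_EXX = 430 MPa.
Total weld length L_w = 445 mm. Treat welds as unit-width lines.
Centroid: x̄ = 2×140×70 / 445 = 44.04 mm from the vertical weld.
Polar moment about centroid: J = I_x + I_y = [165³/12 + 2×140×82.5²] + [165×44.04² + 2(140³/12 + 140×25.96²)] = 3246000 mm³.
Direct shear f_v = P/L_w = 285×10³ / 445 = 640.4 N/mm (vertical).
Torsion M = P·e = 285×10³ × 135 = 38475000 N·mm.
Critical point at (x, y) = (95.96, 82.5) from centroid. f_tx = M·y/J = 977.8 N/mm; f_ty = M·x/J = 1137 N/mm.
Resultant f_max = √[f_tx² + (f_v + f_ty)²] = √[977.8² + (640.4 + 1137)²] = 2029 N/mm.
Capacity per unit length: φr_n = 0.75 × 0.6 × 430 × (0.707 × 14) = 1915 N/mm.
2029 > 1915 → NOT adequate.

f_max ≈ 2030 N/mm; NOT adequate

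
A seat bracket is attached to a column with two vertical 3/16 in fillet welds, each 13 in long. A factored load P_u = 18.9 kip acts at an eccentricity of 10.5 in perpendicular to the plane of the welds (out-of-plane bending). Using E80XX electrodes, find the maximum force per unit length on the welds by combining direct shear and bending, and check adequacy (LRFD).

E80XX → F_EXX = 80 ksi.
L_w = 2 × 13 = 26 in; section modulus (unit throat) S = 2 × L²/6 = 56.33 in².
Direct shear f_v = P/L_w = 18.9/26 = 0.7269 kip/in.
Moment M = P × e = 18.9 × 10.5 = 198.45 kip·in; bending f_b = M/S = 3.523 kip/in.
f_max = √(f_v² + f_b²) = √(0.7269² + 3.523²) = 3.597 kip/in.
φr_n = 0.75 × 0.6 × 80 × (0.707 × 0.1875) = 4.772 kip/in → adequate.

f_max ≈ 3.6 kip/in; adequate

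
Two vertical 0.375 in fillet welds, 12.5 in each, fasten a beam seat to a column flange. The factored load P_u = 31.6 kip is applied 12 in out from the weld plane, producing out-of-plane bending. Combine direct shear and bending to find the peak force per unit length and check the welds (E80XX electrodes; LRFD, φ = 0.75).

E80XX → F_EXX = 80 ksi.
L_w = 2 × 12.5 = 25 in; section modulus (unit throat) S = 2 × L²/6 = 52.08 in².
Direct shear f_v = P/L_w = 31.6/25 = 1.264 kip/in.
Moment M = P × e = 31.6 × 12 = 379.2 kip·in; bending f_b = M/S = 7.281 kip/in.
f_max = √(f_v² + f_b²) = √(1.264² + 7.281²) = 7.39 kip/in.
φr_n = 0.75 × 0.6 × 80 × (0.707 × 0.375) = 9.544 kip/in → adequate.

f_max ≈ 7.39 kip/in; adequate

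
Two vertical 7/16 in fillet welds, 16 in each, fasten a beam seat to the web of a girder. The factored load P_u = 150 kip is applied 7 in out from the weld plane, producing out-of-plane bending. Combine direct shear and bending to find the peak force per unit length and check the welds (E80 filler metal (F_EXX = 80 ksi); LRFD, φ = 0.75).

L_w = 2 × 16 = 32 in; section modulus (unit throat) S = 2 × L²/6 = 85.33 in².
Direct shear f_v = P/L_w = 150/32 = 4.688 kip/in.
Moment M = P × e = 150 × 7 = 1050 kip·in; bending f_b = M/S = 12.3 kip/in.
f_max = √(f_v² + f_b²) = √(4.688² + 12.3²) = 13.17 kip/in.
φr_n = 0.75 × 0.6 × 80 × (0.707 × 0.4375) = 11.14 kip/in → NOT adequate.

f_max ≈ 13.2 kip/in; NOT adequate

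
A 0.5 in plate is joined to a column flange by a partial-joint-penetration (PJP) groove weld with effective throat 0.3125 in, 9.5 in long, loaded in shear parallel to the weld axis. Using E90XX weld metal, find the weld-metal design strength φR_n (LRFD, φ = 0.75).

φR_n ≈ 120 kips

E90XX → F_EXX = 90 ksi.
Effective throat (given) t_e = 0.3125 in.
A_we = 0.3125 × 9.5 = 2.969 in².
F_nw = 0.6 F_EXX = 54 ksi.
φR_n = 0.75 × 54 × 2.969 = 120.2 kips.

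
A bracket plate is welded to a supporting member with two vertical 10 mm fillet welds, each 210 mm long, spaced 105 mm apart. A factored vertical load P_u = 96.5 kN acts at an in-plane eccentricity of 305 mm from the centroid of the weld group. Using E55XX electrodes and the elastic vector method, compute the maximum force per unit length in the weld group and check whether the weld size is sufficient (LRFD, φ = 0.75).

E55XX → F_EXX = 550 MPa.
Total weld length L_w = 420 mm. Treat welds as unit-width lines.
Polar moment about centroid: J = 2[d³/12 + d(b/2)²] = 2[210³/12 + 210×52.5²] = 2701000 mm³.
Direct shear f_v = P/L_w = 96.5×10³ / 420 = 229.8 N/mm (vertical).
Torsion M = P·e = 96.5×10³ × 305 = 29432000 N·mm.
Critical point at (x, y) = (52.5, 105) from centroid. f_tx = M·y/J = 1144 N/mm; f_ty = M·x/J = 572.1 N/mm.
Resultant f_max = √[f_tx² + (f_v + f_ty)²] = √[1144² + (229.8 + 572.1)²] = 1397 N/mm.
Capacity per unit length: φr_n = 0.75 × 0.6 × 550 × (0.707 × 10) = 1750 N/mm.
1397 ≤ 1750 → adequate.

f_max ≈ 1400 N/mm; adequate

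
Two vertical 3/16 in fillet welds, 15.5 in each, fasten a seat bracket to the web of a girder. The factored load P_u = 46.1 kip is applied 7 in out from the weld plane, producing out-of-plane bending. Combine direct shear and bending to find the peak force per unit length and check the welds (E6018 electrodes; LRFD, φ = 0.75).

f_max ≈ 4.3 kip/in; NOT adequate

E60XX → F_EXX = 60 ksi.
L_w = 2 × 15.5 = 31 in; section modulus (unit throat) S = 2 × L²/6 = 80.08 in².
Direct shear f_v = P/L_w = 46.1/31 = 1.487 kip/in.
Moment M = P × e = 46.1 × 7 = 322.7 kip·in; bending f_b = M/S = 4.03 kip/in.
f_max = √(f_v² + f_b²) = √(1.487² + 4.03²) = 4.295 kip/in.
φr_n = 0.75 × 0.6 × 60 × (0.707 × 0.1875) = 3.579 kip/in → NOT adequate.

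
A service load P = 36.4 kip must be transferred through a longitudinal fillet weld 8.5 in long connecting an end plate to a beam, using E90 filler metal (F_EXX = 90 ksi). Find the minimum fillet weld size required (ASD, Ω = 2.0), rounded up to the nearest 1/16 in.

Total weld length L = 8.5 in.
Required throat t_e = P × Ω / (0.6 F_EXX × L) = 36.4 × 2.0 / (0.6 × 90 × 8.5) = 0.1586 in.
Required leg w = t_e / 0.707 = 0.2243 in → use 1/4 in.

w = 1/4 in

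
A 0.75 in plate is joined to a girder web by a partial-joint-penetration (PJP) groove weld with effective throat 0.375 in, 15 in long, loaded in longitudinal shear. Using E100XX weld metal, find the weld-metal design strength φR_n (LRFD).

E100XX → F_EXX = 100 ksi.
Effective throat (given) t_e = 0.375 in.
A_we = 0.375 × 15 = 5.625 in².
F_nw = 0.6 F_EXX = 60 ksi.
φR_n = 0.75 × 60 × 5.625 = 253.1 kips.

φR_n ≈ 253 kips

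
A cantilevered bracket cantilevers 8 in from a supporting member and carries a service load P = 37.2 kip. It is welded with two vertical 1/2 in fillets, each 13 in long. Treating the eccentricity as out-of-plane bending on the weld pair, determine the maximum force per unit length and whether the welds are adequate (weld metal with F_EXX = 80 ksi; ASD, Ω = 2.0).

f_max ≈ 5.47 kip/in; adequate

L_w = 2 × 13 = 26 in; section modulus (unit throat) S = 2 × L²/6 = 56.33 in².
Direct shear f_v = P/L_w = 37.2/26 = 1.431 kip/in.
Moment M = P × e = 37.2 × 8 = 297.6 kip·in; bending f_b = M/S = 5.283 kip/in.
f_max = √(f_v² + f_b²) = √(1.431² + 5.283²) = 5.473 kip/in.
r_n/Ω = (1/2.0) × 0.6 × 80 × (0.707 × 0.5) = 8.484 kip/in → adequate.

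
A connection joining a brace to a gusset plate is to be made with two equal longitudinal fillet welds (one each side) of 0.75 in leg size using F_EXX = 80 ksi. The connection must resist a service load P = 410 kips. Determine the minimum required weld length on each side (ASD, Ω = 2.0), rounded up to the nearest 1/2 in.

Throat t_e = 0.707 × 0.75 = 0.5302 in.
r_n/Ω = (0.6 × 80 × 0.5302) / 2.0 = 12.73 kip/in.
L_req = P / (r_n/Ω) = 410 / 12.73 = 32.22 in total.
Per side: 32.22 / 2 = 16.11 in.
Round up → use L = 16.5 in on each side.

L = 16.5 in on each side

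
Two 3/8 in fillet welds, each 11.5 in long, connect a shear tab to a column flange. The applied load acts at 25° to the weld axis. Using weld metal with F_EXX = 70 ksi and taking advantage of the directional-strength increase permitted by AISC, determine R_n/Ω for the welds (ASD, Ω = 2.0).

t_e = 0.707 × 0.375 = 0.2651 in; A_we = 0.2651 × 23 = 6.098 in².
Directional factor: 1.0 + 0.5 sin^1.5(25°) = 1.137.
F_nw = 0.6 × 70 × 1.137 = 47.77 ksi.
R_n/Ω = (47.77 × 6.098) / 2.0 = 145.6 kip.

R_n/Ω ≈ 146 kip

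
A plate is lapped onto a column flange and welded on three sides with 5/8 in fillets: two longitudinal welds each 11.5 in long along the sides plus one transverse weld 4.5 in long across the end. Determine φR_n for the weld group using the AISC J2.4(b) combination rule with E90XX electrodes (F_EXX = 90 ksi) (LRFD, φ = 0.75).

t_e = 0.707 × 0.625 = 0.4419 in.
R_nwl = 0.6 × 90 × 0.4419 × 23 = 548.8 kip (longitudinal, 2 welds).
R_nwt = 0.6 × 90 × 0.4419 × 4.5 = 107.4 kip (transverse, base value).
(i) R_nwl + R_nwt = 656.2 kip; (ii) 0.85 R_nwl + 1.5 R_nwt = 627.6 kip.
R_n = max = 656.2 kip [governs: (i)]; φR_n = 492.1 kip.

φR_n ≈ 492 kip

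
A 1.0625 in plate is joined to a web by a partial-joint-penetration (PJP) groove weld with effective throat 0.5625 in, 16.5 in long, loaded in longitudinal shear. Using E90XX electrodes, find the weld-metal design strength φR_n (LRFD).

E90XX → F_EXX = 90 ksi.
Effective throat (given) t_e = 0.5625 in.
A_we = 0.5625 × 16.5 = 9.281 in².
F_nw = 0.6 F_EXX = 54 ksi.
φR_n = 0.75 × 54 × 9.281 = 375.9 kips.

φR_n ≈ 376 kips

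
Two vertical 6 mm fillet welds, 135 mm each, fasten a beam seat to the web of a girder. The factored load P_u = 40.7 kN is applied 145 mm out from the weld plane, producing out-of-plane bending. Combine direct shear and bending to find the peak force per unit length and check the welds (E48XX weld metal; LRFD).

f_max ≈ 983 N/mm; NOT adequate

E48XX → F_EXX = 480 MPa.
L_w = 2 × 135 = 270 mm; section modulus (unit throat) S = 2 × L²/6 = 6075 mm².
Direct shear f_v = P/L_w = 40.7×10³/270 = 150.7 N/mm.
Moment M = P × e = 40.7×10³ × 145 = 5901500 N·mm; bending f_b = M/S = 971.4 N/mm.
f_max = √(f_v² + f_b²) = √(150.7² + 971.4²) = 983.1 N/mm.
φr_n = 0.75 × 0.6 × 480 × (0.707 × 6) = 916.3 N/mm → NOT adequate.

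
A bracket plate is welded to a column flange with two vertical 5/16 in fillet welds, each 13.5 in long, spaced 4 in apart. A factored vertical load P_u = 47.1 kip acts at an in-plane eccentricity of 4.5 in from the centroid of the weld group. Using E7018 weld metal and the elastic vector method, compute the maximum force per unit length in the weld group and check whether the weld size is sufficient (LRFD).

E70XX → F_EXX = 70 ksi.
Total weld length L_w = 27 in. Treat welds as unit-width lines.
Polar moment about centroid: J = 2[d³/12 + d(b/2)²] = 2[13.5³/12 + 13.5×2²] = 518.1 in³.
Direct shear f_v = P/L_w = 47.1 / 27 = 1.744 kip/in (vertical).
Torsion M = P·e = 47.1 × 4.5 = 211.95 kip·in.
Critical point at (x, y) = (2, 6.75) from centroid. f_tx = M·y/J = 2.762 kip/in; f_ty = M·x/J = 0.8182 kip/in.
Resultant f_max = √[f_tx² + (f_v + f_ty)²] = √[2.762² + (1.744 + 0.8182)²] = 3.767 kip/in.
Capacity per unit length: φr_n = 0.75 × 0.6 × 70 × (0.707 × 0.3125) = 6.96 kip/in.
3.767 ≤ 6.96 → adequate.

f_max ≈ 3.77 kip/in; adequate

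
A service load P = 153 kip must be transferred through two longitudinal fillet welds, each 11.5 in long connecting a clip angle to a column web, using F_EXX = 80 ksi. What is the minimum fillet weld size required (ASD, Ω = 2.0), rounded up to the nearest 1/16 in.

w = 7/16 in

Total weld length L = 23 in.
Required throat t_e = P × Ω / (0.6 F_EXX × L) = 153 × 2.0 / (0.6 × 80 × 23) = 0.2772 in.
Required leg w = t_e / 0.707 = 0.392 in → use 7/16 in.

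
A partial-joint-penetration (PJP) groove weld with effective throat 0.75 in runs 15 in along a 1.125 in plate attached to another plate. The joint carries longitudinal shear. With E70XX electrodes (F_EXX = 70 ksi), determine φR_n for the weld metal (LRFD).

φR_n ≈ 354 kips

Effective throat (given) t_e = 0.75 in.
A_we = 0.75 × 15 = 11.25 in².
F_nw = 0.6 F_EXX = 42 ksi.
φR_n = 0.75 × 42 × 11.25 = 354.4 kips.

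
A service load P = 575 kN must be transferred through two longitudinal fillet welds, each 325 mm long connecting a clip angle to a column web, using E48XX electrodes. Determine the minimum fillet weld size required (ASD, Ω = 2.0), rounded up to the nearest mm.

w = 9 mm

E48XX → F_EXX = 480 MPa.
Total weld length L = 650 mm.
Required throat t_e = P × Ω / (0.6 F_EXX × L) = 575 × 2.0 / (0.6 × 480 × 650 × 10⁻³) = 6.143 mm.
Required leg w = t_e / 0.707 = 8.689 mm → use 9 mm.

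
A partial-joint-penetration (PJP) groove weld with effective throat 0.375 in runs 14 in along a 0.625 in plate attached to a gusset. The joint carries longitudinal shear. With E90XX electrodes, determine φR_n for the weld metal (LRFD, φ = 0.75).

φR_n ≈ 213 kip

E90XX → F_EXX = 90 ksi.
Effective throat (given) t_e = 0.375 in.
A_we = 0.375 × 14 = 5.25 in².
F_nw = 0.6 F_EXX = 54 ksi.
φR_n = 0.75 × 54 × 5.25 = 212.6 kip.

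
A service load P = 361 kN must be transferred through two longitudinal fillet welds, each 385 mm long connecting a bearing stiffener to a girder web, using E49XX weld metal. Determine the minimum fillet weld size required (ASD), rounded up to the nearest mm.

E49XX → F_EXX = 490 MPa.
Total weld length L = 770 mm.
Required throat t_e = P × Ω / (0.6 F_EXX × L) = 361 × 2.0 / (0.6 × 490 × 770 × 10⁻³) = 3.189 mm.
Required leg w = t_e / 0.707 = 4.511 mm → use 5 mm.

w = 5 mm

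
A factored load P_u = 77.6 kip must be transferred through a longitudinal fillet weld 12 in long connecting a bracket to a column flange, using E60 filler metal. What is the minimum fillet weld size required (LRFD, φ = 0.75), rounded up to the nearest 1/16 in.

E60XX → F_EXX = 60 ksi.
Total weld length L = 12 in.
Required throat t_e = P_u / (φ × 0.6 F_EXX × L) = 77.6 / (0.75 × 0.6 × 60 × 12) = 0.2395 in.
Required leg w = t_e / 0.707 = 0.3388 in → use 3/8 in.

w = 3/8 in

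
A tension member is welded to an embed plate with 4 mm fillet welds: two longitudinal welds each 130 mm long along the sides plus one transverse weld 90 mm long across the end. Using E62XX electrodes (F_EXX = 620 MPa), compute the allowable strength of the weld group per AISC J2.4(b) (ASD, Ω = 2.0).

R_n/Ω ≈ 187 kN

t_e = 0.707 × 4 = 2.828 mm.
R_nwl = 0.6 × 620 × 2.828 × 260 × 10⁻³ = 273.5 kN (longitudinal, 2 welds).
R_nwt = 0.6 × 620 × 2.828 × 90 × 10⁻³ = 94.68 kN (transverse, base value).
(i) R_nwl + R_nwt = 368.2 kN; (ii) 0.85 R_nwl + 1.5 R_nwt = 374.5 kN.
R_n = max = 374.5 kN [governs: (ii)]; R_n/Ω = 187.3 kN.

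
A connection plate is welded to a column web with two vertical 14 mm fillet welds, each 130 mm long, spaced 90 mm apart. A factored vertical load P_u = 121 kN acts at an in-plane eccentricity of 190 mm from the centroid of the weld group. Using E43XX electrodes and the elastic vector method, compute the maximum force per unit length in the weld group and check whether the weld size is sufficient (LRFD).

f_max ≈ 2330 N/mm; NOT adequate

E43XX → F_EXX = 430 MPa.
Total weld length L_w = 260 mm. Treat welds as unit-width lines.
Polar moment about centroid: J = 2[d³/12 + d(b/2)²] = 2[130³/12 + 130×45²] = 892700 mm³.
Direct shear f_v = P/L_w = 121×10³ / 260 = 465.4 N/mm (vertical).
Torsion M = P·e = 121×10³ × 190 = 22990000 N·mm.
Critical point at (x, y) = (45, 65) from centroid. f_tx = M·y/J = 1674 N/mm; f_ty = M·x/J = 1159 N/mm.
Resultant f_max = √[f_tx² + (f_v + f_ty)²] = √[1674² + (465.4 + 1159)²] = 2333 N/mm.
Capacity per unit length: φr_n = 0.75 × 0.6 × 430 × (0.707 × 14) = 1915 N/mm.
2333 > 1915 → NOT adequate.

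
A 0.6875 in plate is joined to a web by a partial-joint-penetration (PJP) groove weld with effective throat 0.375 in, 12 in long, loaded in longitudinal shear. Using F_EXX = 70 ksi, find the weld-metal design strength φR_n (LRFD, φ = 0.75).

Effective throat (given) t_e = 0.375 in.
A_we = 0.375 × 12 = 4.5 in².
F_nw = 0.6 F_EXX = 42 ksi.
φR_n = 0.75 × 42 × 4.5 = 141.8 kip.

φR_n ≈ 142 kip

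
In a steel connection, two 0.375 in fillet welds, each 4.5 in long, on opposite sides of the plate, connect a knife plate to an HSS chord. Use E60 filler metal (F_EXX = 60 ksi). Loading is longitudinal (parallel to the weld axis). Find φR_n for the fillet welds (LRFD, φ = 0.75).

φR_n ≈ 64.4 kip

Effective throat t_e = 0.707 × 0.375 = 0.2651 in.
Total length L = 9 in; A_we = 0.2651 × 9 = 2.386 in².
F_nw = 0.6 F_EXX = 0.6 × 60 = 36 ksi.
φR_n = 0.75 × 36 × 2.386 = 64.43 kip.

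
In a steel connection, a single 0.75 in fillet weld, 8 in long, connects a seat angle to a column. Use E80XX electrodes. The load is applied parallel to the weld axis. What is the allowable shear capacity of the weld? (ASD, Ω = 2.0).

E80XX → F_EXX = 80 ksi.
Effective throat t_e = 0.707 × 0.75 = 0.5302 in.
Total length L = 8 in; A_we = 0.5302 × 8 = 4.242 in².
F_nw = 0.6 F_EXX = 0.6 × 80 = 48 ksi.
R_n = 48 × 4.242 = 203.6 kip; R_n/Ω = 203.6/2.0 = 101.8 kip.

R_n/Ω ≈ 102 kip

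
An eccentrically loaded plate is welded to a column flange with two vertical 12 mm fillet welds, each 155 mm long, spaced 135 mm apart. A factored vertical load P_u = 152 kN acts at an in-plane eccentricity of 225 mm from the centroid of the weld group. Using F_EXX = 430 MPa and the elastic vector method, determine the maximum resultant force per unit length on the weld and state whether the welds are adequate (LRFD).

Total weld length L_w = 310 mm. Treat welds as unit-width lines.
Polar moment about centroid: J = 2[d³/12 + d(b/2)²] = 2[155³/12 + 155×67.5²] = 2033000 mm³.
Direct shear f_v = P/L_w = 152×10³ / 310 = 490.3 N/mm (vertical).
Torsion M = P·e = 152×10³ × 225 = 34200000 N·mm.
Critical point at (x, y) = (67.5, 77.5) from centroid. f_tx = M·y/J = 1304 N/mm; f_ty = M·x/J = 1135 N/mm.
Resultant f_max = √[f_tx² + (f_v + f_ty)²] = √[1304² + (490.3 + 1135)²] = 2084 N/mm.
Capacity per unit length: φr_n = 0.75 × 0.6 × 430 × (0.707 × 12) = 1642 N/mm.
2084 > 1642 → NOT adequate.

f_max ≈ 2080 N/mm; NOT adequate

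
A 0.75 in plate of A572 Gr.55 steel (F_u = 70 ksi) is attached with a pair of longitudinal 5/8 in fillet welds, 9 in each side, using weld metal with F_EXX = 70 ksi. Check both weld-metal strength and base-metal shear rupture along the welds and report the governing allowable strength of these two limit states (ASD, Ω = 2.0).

R_n/Ω ≈ 167 kip (weld metal governs)

t_e = 0.707 × 0.625 = 0.4419 in; L = 18 in.
Weld metal: R_n/Ω = (1/2.0) × 0.6 × 70 × 0.4419 × 18 = 167 kip.
Base metal (shear rupture): R_n/Ω = (1/2.0) × 0.6 × 70 × 0.75 × 18 = 283.5 kip.
Governing: weld metal.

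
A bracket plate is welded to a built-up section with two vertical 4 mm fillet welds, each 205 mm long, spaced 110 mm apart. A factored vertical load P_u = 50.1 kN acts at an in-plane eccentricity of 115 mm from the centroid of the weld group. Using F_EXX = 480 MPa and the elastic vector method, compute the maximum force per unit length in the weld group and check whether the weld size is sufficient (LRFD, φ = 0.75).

f_max ≈ 326 N/mm; adequate

Total weld length L_w = 410 mm. Treat welds as unit-width lines.
Polar moment about centroid: J = 2[d³/12 + d(b/2)²] = 2[205³/12 + 205×55²] = 2676000 mm³.
Direct shear f_v = P/L_w = 50.1×10³ / 410 = 122.2 N/mm (vertical).
Torsion M = P·e = 50.1×10³ × 115 = 5761500 N·mm.
Critical point at (x, y) = (55, 102.5) from centroid. f_tx = M·y/J = 220.7 N/mm; f_ty = M·x/J = 118.4 N/mm.
Resultant f_max = √[f_tx² + (f_v + f_ty)²] = √[220.7² + (122.2 + 118.4)²] = 326.5 N/mm.
Capacity per unit length: φr_n = 0.75 × 0.6 × 480 × (0.707 × 4) = 610.8 N/mm.
326.5 ≤ 610.8 → adequate.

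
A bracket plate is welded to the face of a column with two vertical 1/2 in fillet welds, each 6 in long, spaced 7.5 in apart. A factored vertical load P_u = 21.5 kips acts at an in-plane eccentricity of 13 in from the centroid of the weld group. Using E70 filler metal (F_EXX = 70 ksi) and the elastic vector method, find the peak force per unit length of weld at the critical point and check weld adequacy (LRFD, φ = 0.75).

Total weld length L_w = 12 in. Treat welds as unit-width lines.
Polar moment about centroid: J = 2[d³/12 + d(b/2)²] = 2[6³/12 + 6×3.75²] = 204.8 in³.
Direct shear f_v = P/L_w = 21.5 / 12 = 1.792 kip/in (vertical).
Torsion M = P·e = 21.5 × 13 = 279.5 kip·in.
Critical point at (x, y) = (3.75, 3) from centroid. f_tx = M·y/J = 4.095 kip/in; f_ty = M·x/J = 5.119 kip/in.
Resultant f_max = √[f_tx² + (f_v + f_ty)²] = √[4.095² + (1.792 + 5.119)²] = 8.033 kip/in.
Capacity per unit length: φr_n = 0.75 × 0.6 × 70 × (0.707 × 0.5) = 11.14 kip/in.
8.033 ≤ 11.14 → adequate.

f_max ≈ 8.03 kip/in; adequate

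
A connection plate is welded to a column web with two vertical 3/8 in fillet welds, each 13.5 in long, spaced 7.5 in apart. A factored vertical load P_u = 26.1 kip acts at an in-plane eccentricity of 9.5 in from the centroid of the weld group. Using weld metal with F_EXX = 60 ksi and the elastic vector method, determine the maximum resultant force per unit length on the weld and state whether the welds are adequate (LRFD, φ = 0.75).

f_max ≈ 3.01 kip/in; adequate

Total weld length L_w = 27 in. Treat welds as unit-width lines.
Polar moment about centroid: J = 2[d³/12 + d(b/2)²] = 2[13.5³/12 + 13.5×3.75²] = 789.8 in³.
Direct shear f_v = P/L_w = 26.1 / 27 = 0.9667 kip/in (vertical).
Torsion M = P·e = 26.1 × 9.5 = 247.95 kip·in.
Critical point at (x, y) = (3.75, 6.75) from centroid. f_tx = M·y/J = 2.119 kip/in; f_ty = M·x/J = 1.177 kip/in.
Resultant f_max = √[f_tx² + (f_v + f_ty)²] = √[2.119² + (0.9667 + 1.177)²] = 3.015 kip/in.
Capacity per unit length: φr_n = 0.75 × 0.6 × 60 × (0.707 × 0.375) = 7.158 kip/in.
3.015 ≤ 7.158 → adequate.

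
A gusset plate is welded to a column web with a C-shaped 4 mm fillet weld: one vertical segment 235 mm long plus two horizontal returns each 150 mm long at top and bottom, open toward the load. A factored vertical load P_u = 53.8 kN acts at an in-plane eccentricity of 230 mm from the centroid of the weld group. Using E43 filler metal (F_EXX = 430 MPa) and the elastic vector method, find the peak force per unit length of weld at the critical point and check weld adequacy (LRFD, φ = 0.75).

Total weld length L_w = 535 mm. Treat welds as unit-width lines.
Centroid: x̄ = 2×150×75 / 535 = 42.06 mm from the vertical weld.
Polar moment about centroid: J = I_x + I_y = [235³/12 + 2×150×117.5²] + [235×42.06² + 2(150³/12 + 150×32.94²)] = 6527000 mm³.
Direct shear f_v = P/L_w = 53.8×10³ / 535 = 100.6 N/mm (vertical).
Torsion M = P·e = 53.8×10³ × 230 = 12374000 N·mm.
Critical point at (x, y) = (107.9, 117.5) from centroid. f_tx = M·y/J = 222.8 N/mm; f_ty = M·x/J = 204.6 N/mm.
Resultant f_max = √[f_tx² + (f_v + f_ty)²] = √[222.8² + (100.6 + 204.6)²] = 377.8 N/mm.
Capacity per unit length: φr_n = 0.75 × 0.6 × 430 × (0.707 × 4) = 547.2 N/mm.
377.8 ≤ 547.2 → adequate.

f_max ≈ 378 N/mm; adequate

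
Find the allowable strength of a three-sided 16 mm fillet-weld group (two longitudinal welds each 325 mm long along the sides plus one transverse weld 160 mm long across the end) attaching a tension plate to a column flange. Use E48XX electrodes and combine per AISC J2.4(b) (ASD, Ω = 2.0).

E48XX → F_EXX = 480 MPa.
t_e = 0.707 × 16 = 11.31 mm.
R_nwl = 0.6 × 480 × 11.31 × 650 × 10⁻³ = 2118 kN (longitudinal, 2 welds).
R_nwt = 0.6 × 480 × 11.31 × 160 × 10⁻³ = 521.3 kN (transverse, base value).
(i) R_nwl + R_nwt = 2639 kN; (ii) 0.85 R_nwl + 1.5 R_nwt = 2582 kN.
R_n = max = 2639 kN [governs: (i)]; R_n/Ω = 1319 kN.

R_n/Ω ≈ 1320 kN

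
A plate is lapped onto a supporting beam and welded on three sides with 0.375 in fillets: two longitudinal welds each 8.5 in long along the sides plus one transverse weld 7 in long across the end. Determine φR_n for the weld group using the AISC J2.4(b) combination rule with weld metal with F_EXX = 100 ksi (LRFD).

φR_n ≈ 298 kips

t_e = 0.707 × 0.375 = 0.2651 in.
R_nwl = 0.6 × 100 × 0.2651 × 17 = 270.4 kips (longitudinal, 2 welds).
R_nwt = 0.6 × 100 × 0.2651 × 7 = 111.4 kips (transverse, base value).
(i) R_nwl + R_nwt = 381.8 kips; (ii) 0.85 R_nwl + 1.5 R_nwt = 396.9 kips.
R_n = max = 396.9 kips [governs: (ii)]; φR_n = 297.7 kips.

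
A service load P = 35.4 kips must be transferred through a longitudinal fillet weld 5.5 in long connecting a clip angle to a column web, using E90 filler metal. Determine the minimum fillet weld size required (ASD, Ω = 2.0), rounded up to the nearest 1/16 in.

E90XX → F_EXX = 90 ksi.
Total weld length L = 5.5 in.
Required throat t_e = P × Ω / (0.6 F_EXX × L) = 35.4 × 2.0 / (0.6 × 90 × 5.5) = 0.2384 in.
Required leg w = t_e / 0.707 = 0.3372 in → use 3/8 in.

w = 3/8 in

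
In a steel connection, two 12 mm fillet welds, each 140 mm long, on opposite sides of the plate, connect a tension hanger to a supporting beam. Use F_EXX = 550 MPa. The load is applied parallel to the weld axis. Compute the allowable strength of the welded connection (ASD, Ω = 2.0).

R_n/Ω ≈ 392 kN

Effective throat t_e = 0.707 × 12 = 8.484 mm.
Total length L = 280 mm; A_we = 8.484 × 280 = 2376 mm².
F_nw = 0.6 F_EXX = 0.6 × 550 = 330 MPa.
R_n = 330 × 2376 × 10⁻³ = 783.9 kN; R_n/Ω = 783.9/2.0 = 392 kN.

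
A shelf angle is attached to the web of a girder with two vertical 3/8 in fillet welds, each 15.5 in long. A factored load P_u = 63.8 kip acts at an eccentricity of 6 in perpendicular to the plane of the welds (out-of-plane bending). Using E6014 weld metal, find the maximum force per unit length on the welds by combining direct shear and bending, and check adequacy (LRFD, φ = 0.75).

E60XX → F_EXX = 60 ksi.
L_w = 2 × 15.5 = 31 in; section modulus (unit throat) S = 2 × L²/6 = 80.08 in².
Direct shear f_v = P/L_w = 63.8/31 = 2.058 kip/in.
Moment M = P × e = 63.8 × 6 = 382.8 kip·in; bending f_b = M/S = 4.78 kip/in.
f_max = √(f_v² + f_b²) = √(2.058² + 4.78²) = 5.204 kip/in.
φr_n = 0.75 × 0.6 × 60 × (0.707 × 0.375) = 7.158 kip/in → adequate.

f_max ≈ 5.2 kip/in; adequate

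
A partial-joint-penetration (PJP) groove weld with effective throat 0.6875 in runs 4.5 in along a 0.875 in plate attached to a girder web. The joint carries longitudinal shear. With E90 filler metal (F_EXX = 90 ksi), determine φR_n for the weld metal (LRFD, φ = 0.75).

φR_n ≈ 125 kip

Effective throat (given) t_e = 0.6875 in.
A_we = 0.6875 × 4.5 = 3.094 in².
F_nw = 0.6 F_EXX = 54 ksi.
φR_n = 0.75 × 54 × 3.094 = 125.3 kip.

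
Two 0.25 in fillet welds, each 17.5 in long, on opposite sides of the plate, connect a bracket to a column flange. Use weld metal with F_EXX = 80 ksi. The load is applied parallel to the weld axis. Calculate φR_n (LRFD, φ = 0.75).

Effective throat t_e = 0.707 × 0.25 = 0.1767 in.
Total length L = 35 in; A_we = 0.1767 × 35 = 6.186 in².
F_nw = 0.6 F_EXX = 0.6 × 80 = 48 ksi.
φR_n = 0.75 × 48 × 6.186 = 222.7 kips.

φR_n ≈ 223 kips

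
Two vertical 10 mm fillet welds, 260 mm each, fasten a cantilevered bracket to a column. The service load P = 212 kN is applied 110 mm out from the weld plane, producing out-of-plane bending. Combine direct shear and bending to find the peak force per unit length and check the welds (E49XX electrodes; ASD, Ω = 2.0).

E49XX → F_EXX = 490 MPa.
L_w = 2 × 260 = 520 mm; section modulus (unit throat) S = 2 × L²/6 = 22530 mm².
Direct shear f_v = P/L_w = 212×10³/520 = 407.7 N/mm.
Moment M = P × e = 212×10³ × 110 = 23320000 N·mm; bending f_b = M/S = 1035 N/mm.
f_max = √(f_v² + f_b²) = √(407.7² + 1035²) = 1112 N/mm.
r_n/Ω = (1/2.0) × 0.6 × 490 × (0.707 × 10) = 1039 N/mm → NOT adequate.

f_max ≈ 1110 N/mm; NOT adequate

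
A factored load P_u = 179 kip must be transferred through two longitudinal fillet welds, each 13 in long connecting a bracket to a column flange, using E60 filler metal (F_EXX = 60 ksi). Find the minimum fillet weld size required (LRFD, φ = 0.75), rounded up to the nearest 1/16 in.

w = 3/8 in

Total weld length L = 26 in.
Required throat t_e = P_u / (φ × 0.6 F_EXX × L) = 179 / (0.75 × 0.6 × 60 × 26) = 0.255 in.
Required leg w = t_e / 0.707 = 0.3607 in → use 3/8 in.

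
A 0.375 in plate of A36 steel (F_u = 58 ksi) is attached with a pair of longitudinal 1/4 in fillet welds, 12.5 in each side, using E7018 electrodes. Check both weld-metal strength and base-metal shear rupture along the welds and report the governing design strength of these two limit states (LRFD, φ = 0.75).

E70XX → F_EXX = 70 ksi.
t_e = 0.707 × 0.25 = 0.1767 in; L = 25 in.
Weld metal: φR_n = 0.75 × 0.6 × 70 × 0.1767 × 25 = 139.2 kip.
Base metal (shear rupture): φR_n = 0.75 × 0.6 × 58 × 0.375 × 25 = 244.7 kip.
Governing: weld metal.

φR_n ≈ 139 kip (weld metal governs)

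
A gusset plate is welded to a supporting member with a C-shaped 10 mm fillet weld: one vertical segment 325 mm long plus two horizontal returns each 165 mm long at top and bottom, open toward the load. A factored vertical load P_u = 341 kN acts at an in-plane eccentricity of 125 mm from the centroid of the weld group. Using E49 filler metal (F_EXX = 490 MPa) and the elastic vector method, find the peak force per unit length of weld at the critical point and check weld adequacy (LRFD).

Total weld length L_w = 655 mm. Treat welds as unit-width lines.
Centroid: x̄ = 2×165×82.5 / 655 = 41.56 mm from the vertical weld.
Polar moment about centroid: J = I_x + I_y = [325³/12 + 2×165×162.5²] + [325×41.56² + 2(165³/12 + 165×40.94²)] = 13440000 mm³.
Direct shear f_v = P/L_w = 341×10³ / 655 = 520.6 N/mm (vertical).
Torsion M = P·e = 341×10³ × 125 = 42625000 N·mm.
Critical point at (x, y) = (123.4, 162.5) from centroid. f_tx = M·y/J = 515.5 N/mm; f_ty = M·x/J = 391.5 N/mm.
Resultant f_max = √[f_tx² + (f_v + f_ty)²] = √[515.5² + (520.6 + 391.5)²] = 1048 N/mm.
Capacity per unit length: φr_n = 0.75 × 0.6 × 490 × (0.707 × 10) = 1559 N/mm.
1048 ≤ 1559 → adequate.

f_max ≈ 1050 N/mm; adequate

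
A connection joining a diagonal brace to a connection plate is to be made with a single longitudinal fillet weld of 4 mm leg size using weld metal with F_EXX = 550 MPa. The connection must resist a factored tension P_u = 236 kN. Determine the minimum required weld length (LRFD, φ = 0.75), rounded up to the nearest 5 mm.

L = 340 mm

Throat t_e = 0.707 × 4 = 2.828 mm.
φr_n = 0.75 × 0.6 × 550 × 2.828 × 10⁻³ = 0.6999 kN/mm.
L_req = P_u / φr_n = 236 / 0.6999 = 337.2 mm total.
Round up → use L = 340 mm.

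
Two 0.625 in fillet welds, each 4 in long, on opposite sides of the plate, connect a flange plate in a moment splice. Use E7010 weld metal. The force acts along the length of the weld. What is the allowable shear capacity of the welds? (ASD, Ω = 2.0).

E70XX → F_EXX = 70 ksi.
Effective throat t_e = 0.707 × 0.625 = 0.4419 in.
Total length L = 8 in; A_we = 0.4419 × 8 = 3.535 in².
F_nw = 0.6 F_EXX = 0.6 × 70 = 42 ksi.
R_n = 42 × 3.535 = 148.5 kips; R_n/Ω = 148.5/2.0 = 74.23 kips.

R_n/Ω ≈ 74.2 kips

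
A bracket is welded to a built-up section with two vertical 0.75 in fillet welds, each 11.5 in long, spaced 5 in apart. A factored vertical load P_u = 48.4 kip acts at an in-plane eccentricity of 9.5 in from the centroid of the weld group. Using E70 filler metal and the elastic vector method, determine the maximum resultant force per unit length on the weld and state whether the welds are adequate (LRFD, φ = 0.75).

E70XX → F_EXX = 70 ksi.
Total weld length L_w = 23 in. Treat welds as unit-width lines.
Polar moment about centroid: J = 2[d³/12 + d(b/2)²] = 2[11.5³/12 + 11.5×2.5²] = 397.2 in³.
Direct shear f_v = P/L_w = 48.4 / 23 = 2.104 kip/in (vertical).
Torsion M = P·e = 48.4 × 9.5 = 459.8 kip·in.
Critical point at (x, y) = (2.5, 5.75) from centroid. f_tx = M·y/J = 6.656 kip/in; f_ty = M·x/J = 2.894 kip/in.
Resultant f_max = √[f_tx² + (f_v + f_ty)²] = √[6.656² + (2.104 + 2.894)²] = 8.323 kip/in.
Capacity per unit length: φr_n = 0.75 × 0.6 × 70 × (0.707 × 0.75) = 16.7 kip/in.
8.323 ≤ 16.7 → adequate.

f_max ≈ 8.32 kip/in; adequate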